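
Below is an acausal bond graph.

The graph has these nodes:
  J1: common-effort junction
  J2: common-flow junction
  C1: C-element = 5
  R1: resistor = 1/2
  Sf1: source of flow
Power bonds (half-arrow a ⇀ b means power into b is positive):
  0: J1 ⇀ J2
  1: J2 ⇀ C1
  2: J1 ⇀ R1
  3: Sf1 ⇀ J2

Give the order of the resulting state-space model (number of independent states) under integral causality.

1  (C1 all integral)

β3 |Sf1  (Sf1 (Sf) sets flow on bond)
β0 |J2  (J2: bond 3 brought flow, rest push out)
β1 |J2  (J2: bond 3 brought flow, rest push out)
β2 |J1  (J1 needs exactly one e-in)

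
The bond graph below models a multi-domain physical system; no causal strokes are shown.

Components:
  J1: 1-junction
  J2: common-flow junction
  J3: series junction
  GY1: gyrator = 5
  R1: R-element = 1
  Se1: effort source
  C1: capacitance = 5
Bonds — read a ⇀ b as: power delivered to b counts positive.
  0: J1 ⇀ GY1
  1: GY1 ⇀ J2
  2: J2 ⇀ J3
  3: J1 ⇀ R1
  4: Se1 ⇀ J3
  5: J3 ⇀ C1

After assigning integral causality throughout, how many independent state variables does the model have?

1  (C1 all integral)

β4 →J3  (Se1 fixes effort; stroke away)
β5 →J3  (C1 outputs effort q/C1)
β2 →J2  (only one flow-in slot at J3)
β1 →GY1  (closing 1-jn rule on J2)
β0 →GY1  (through GY1, causality inverts; strokes same side of GY1)
β3 →J1  (J1: bond 0 brought flow, rest push out)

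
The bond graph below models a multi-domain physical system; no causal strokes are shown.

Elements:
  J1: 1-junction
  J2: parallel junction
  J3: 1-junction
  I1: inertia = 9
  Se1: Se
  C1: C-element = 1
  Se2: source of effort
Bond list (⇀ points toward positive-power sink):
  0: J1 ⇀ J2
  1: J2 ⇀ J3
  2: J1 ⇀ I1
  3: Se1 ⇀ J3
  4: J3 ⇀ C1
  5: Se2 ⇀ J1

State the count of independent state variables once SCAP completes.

2  (C1, I1 all integral)

#3 →J3  (Se1 fixes effort; stroke away)
#5 →J1  (Se2 (Se) sets effort on bond)
#2 →I1  (I1 outputs flow p/I1)
#0 →J1  (J1 flow already set via bond 2)
#1 →J2  (J2: last free bond brings effort in)
#4 →J3  (common-f at J3 fixed by 1)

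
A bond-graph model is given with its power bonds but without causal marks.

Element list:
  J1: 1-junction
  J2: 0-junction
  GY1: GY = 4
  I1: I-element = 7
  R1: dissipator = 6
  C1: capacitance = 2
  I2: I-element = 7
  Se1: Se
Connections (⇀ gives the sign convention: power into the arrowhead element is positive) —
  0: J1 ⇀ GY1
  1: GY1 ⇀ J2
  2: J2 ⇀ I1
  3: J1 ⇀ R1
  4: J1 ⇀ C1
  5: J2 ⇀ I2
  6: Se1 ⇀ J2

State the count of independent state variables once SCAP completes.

#6 stroke→J2  (Se1 fixes effort; stroke away)
#1 stroke→GY1  (0-jn J2 has e-setter on 6)
#2 stroke→I1  (common-e at J2 fixed by 6)
#5 stroke→I2  (0-jn J2 has e-setter on 6)
#0 stroke→GY1  (GY1: gyrator matches bond 1)
#3 stroke→J1  (J1: bond 0 brought flow, rest push out)
#4 stroke→J1  (J1 flow already set via bond 0)

3  (C1, I1, I2 all integral)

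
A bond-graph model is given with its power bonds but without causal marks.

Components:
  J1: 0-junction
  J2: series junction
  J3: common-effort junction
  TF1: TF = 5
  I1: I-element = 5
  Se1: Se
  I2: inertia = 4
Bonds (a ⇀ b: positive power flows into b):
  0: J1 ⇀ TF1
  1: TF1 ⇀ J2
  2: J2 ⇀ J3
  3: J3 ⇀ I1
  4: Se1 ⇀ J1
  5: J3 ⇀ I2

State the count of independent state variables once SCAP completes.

#4 stroke at J1  (Se1 fixes effort; stroke away)
#0 stroke at TF1  (0-jn J1 has e-setter on 4)
#1 stroke at J2  (TF1 one-in-one-out from 0)
#2 stroke at J3  (closing 1-jn rule on J2)
#3 stroke at I1  (common-e at J3 fixed by 2)
#5 stroke at I2  (common-e at J3 fixed by 2)

2  (I1, I2 all integral)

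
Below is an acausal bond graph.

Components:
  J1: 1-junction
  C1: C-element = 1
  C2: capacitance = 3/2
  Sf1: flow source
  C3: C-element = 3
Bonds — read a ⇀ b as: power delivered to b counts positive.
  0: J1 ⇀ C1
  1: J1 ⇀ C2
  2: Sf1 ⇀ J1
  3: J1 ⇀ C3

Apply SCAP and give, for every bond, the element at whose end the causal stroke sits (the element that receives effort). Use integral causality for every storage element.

#2 |Sf1  (Sf1: flow source, stroke at near end)
#0 |J1  (common-f at J1 fixed by 2)
#1 |J1  (1-jn J1 has f-setter on 2)
#3 |J1  (J1 flow already set via bond 2)

β0 stroke at J1
β1 stroke at J1
β2 stroke at Sf1
β3 stroke at J1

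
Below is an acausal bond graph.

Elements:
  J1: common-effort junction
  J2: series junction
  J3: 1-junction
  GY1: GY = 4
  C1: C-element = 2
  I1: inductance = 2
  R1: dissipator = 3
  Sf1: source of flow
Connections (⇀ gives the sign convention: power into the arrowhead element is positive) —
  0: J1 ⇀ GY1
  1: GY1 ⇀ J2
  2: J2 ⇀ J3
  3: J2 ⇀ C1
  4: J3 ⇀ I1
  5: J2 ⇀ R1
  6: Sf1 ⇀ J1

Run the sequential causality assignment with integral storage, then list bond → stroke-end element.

bond 6 stroke at Sf1  (Sf1: flow source, stroke at near end)
bond 0 stroke at J1  (only one effort-in slot at J1)
bond 1 stroke at J2  (GY1 both-in/both-out from 0)
bond 3 stroke at J2  (C1: C, integral causality)
bond 4 stroke at I1  (I1 integral (f out))
bond 2 stroke at J3  (J3 flow already set via bond 4)
bond 5 stroke at J2  (J2: bond 2 brought flow, rest push out)

bond 0 stroke at J1
bond 1 stroke at J2
bond 2 stroke at J3
bond 3 stroke at J2
bond 4 stroke at I1
bond 5 stroke at J2
bond 6 stroke at Sf1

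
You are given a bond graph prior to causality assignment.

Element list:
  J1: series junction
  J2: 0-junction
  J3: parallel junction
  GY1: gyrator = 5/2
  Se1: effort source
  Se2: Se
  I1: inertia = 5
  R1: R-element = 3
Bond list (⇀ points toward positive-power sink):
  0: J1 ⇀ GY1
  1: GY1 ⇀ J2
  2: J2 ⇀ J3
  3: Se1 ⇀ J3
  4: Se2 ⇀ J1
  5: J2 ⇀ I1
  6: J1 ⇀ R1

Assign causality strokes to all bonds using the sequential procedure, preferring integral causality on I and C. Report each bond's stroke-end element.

#3 stroke at J3  (Se1: effort source, stroke at far end)
#4 stroke at J1  (source Se2 imposes e)
#2 stroke at J2  (common-e at J3 fixed by 3)
#1 stroke at GY1  (J2: bond 2 brought effort, rest push out)
#5 stroke at I1  (0-jn J2 has e-setter on 2)
#0 stroke at GY1  (GY1 both-in/both-out from 1)
#6 stroke at J1  (common-f at J1 fixed by 0)

bond 0 →GY1
bond 1 →GY1
bond 2 →J2
bond 3 →J3
bond 4 →J1
bond 5 →I1
bond 6 →J1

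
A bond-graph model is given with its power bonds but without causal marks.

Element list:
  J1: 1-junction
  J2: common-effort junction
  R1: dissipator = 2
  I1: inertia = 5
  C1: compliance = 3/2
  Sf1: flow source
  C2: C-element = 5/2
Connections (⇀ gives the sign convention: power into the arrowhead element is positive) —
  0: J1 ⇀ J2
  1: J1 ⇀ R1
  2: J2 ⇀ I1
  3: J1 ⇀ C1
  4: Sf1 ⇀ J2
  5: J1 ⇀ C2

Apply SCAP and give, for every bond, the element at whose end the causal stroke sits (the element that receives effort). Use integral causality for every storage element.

b4 stroke→Sf1  (source Sf1 imposes f)
b2 stroke→I1  (I1: I, integral causality)
b0 stroke→J2  (closing 0-jn rule on J2)
b1 stroke→J1  (1-jn J1 has f-setter on 0)
b3 stroke→J1  (1-jn J1 has f-setter on 0)
b5 stroke→J1  (1-jn J1 has f-setter on 0)

#0 |J2
#1 |J1
#2 |I1
#3 |J1
#4 |Sf1
#5 |J1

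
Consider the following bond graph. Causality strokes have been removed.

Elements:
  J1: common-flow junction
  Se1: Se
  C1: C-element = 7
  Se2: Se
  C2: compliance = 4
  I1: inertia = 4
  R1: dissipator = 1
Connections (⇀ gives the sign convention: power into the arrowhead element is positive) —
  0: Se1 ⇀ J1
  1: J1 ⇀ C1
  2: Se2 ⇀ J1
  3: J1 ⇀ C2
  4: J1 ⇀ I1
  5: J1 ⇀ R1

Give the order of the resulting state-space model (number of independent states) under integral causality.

3  (C1, C2, I1 all integral)

#0 |J1  (Se1 (Se) sets effort on bond)
#2 |J1  (source Se2 imposes e)
#1 |J1  (C1: C, integral causality)
#3 |J1  (C2 outputs effort q/C2)
#4 |I1  (I1 outputs flow p/I1)
#5 |J1  (J1: bond 4 brought flow, rest push out)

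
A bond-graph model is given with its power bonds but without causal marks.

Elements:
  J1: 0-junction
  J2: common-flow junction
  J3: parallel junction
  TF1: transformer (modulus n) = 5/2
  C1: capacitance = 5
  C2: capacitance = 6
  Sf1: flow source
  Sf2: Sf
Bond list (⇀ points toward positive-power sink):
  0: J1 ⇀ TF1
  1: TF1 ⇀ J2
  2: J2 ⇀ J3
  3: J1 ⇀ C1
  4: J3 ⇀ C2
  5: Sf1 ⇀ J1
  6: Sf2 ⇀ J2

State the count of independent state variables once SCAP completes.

2  (C1, C2 all integral)

bond 5 |Sf1  (Sf1 fixes flow; stroke at Sf1)
bond 6 |Sf2  (source Sf2 imposes f)
bond 1 |J2  (1-jn J2 has f-setter on 6)
bond 2 |J2  (J2 flow already set via bond 6)
bond 4 |J3  (only one effort-in slot at J3)
bond 0 |TF1  (TF TF1: opposite of bond 1)
bond 3 |J1  (J1 needs exactly one e-in)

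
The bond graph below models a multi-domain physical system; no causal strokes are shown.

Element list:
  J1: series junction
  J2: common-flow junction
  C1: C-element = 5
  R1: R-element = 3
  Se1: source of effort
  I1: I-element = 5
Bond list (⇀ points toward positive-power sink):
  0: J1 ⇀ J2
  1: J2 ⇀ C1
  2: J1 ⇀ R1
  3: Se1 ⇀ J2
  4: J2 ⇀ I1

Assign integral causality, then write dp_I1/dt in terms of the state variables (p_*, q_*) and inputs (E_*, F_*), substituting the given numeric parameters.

dp_I1/dt = E_Se1 - 3*p_I1/5 - q_C1/5

#3 |J2  (Se1 (Se) sets effort on bond)
#1 |J2  (C1 outputs effort q/C1)
#4 |I1  (I1 integral (f out))
#0 |J2  (1-jn J2 has f-setter on 4)
#2 |J1  (1-jn J1 has f-setter on 0)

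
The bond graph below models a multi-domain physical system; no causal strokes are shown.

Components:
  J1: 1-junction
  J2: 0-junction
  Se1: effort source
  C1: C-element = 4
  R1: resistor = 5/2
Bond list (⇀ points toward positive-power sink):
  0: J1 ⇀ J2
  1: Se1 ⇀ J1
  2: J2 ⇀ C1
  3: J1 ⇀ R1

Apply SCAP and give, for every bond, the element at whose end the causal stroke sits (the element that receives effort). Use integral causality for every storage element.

#0 →J1
#1 →J1
#2 →J2
#3 →R1

b1 stroke→J1  (Se1: effort source, stroke at far end)
b2 stroke→J2  (prefer integral on C1)
b0 stroke→J1  (common-e at J2 fixed by 2)
b3 stroke→R1  (J1: last free bond brings flow in)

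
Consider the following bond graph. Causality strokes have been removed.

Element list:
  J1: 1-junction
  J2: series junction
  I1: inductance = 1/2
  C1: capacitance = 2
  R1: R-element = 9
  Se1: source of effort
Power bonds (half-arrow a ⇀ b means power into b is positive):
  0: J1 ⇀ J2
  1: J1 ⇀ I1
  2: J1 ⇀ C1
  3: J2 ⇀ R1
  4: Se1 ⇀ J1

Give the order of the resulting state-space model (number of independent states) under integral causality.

#4 →J1  (Se1: effort source, stroke at far end)
#1 →I1  (prefer integral on I1)
#0 →J1  (common-f at J1 fixed by 1)
#2 →J1  (1-jn J1 has f-setter on 1)
#3 →J2  (1-jn J2 has f-setter on 0)

2  (C1, I1 all integral)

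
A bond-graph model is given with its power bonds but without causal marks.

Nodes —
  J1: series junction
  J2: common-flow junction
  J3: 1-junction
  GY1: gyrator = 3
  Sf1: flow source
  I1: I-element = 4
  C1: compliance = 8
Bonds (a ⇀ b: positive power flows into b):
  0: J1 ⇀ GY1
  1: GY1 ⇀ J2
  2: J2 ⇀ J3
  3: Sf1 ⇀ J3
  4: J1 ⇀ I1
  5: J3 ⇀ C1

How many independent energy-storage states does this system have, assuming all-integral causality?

#3 |Sf1  (Sf1: flow source, stroke at near end)
#2 |J3  (1-jn J3 has f-setter on 3)
#5 |J3  (J3 flow already set via bond 3)
#1 |J2  (J2 flow already set via bond 2)
#0 |J1  (through GY1, causality inverts; strokes same side of GY1)
#4 |I1  (only one flow-in slot at J1)

2  (C1, I1 all integral)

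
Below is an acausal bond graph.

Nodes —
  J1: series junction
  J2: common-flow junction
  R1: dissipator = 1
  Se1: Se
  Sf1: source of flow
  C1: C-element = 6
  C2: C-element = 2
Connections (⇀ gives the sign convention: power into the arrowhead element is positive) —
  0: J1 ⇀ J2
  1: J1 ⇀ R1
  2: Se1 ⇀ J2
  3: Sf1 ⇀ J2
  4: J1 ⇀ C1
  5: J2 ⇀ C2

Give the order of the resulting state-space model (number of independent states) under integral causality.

2  (C1, C2 all integral)

b2 →J2  (source Se1 imposes e)
b3 →Sf1  (Sf1 fixes flow; stroke at Sf1)
b0 →J2  (J2: bond 3 brought flow, rest push out)
b5 →J2  (1-jn J2 has f-setter on 3)
b1 →J1  (common-f at J1 fixed by 0)
b4 →J1  (1-jn J1 has f-setter on 0)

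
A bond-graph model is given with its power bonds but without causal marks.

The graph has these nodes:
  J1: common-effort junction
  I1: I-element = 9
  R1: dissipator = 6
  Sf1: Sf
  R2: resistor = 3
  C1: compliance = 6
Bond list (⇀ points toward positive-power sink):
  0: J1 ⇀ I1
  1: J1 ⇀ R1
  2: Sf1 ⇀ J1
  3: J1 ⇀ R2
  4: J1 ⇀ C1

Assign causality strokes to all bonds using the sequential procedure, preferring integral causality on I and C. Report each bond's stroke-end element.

#0 |I1
#1 |R1
#2 |Sf1
#3 |R2
#4 |J1

β2 stroke→Sf1  (Sf1 fixes flow; stroke at Sf1)
β0 stroke→I1  (I1 outputs flow p/I1)
β4 stroke→J1  (C1 outputs effort q/C1)
β1 stroke→R1  (J1: bond 4 brought effort, rest push out)
β3 stroke→R2  (J1: bond 4 brought effort, rest push out)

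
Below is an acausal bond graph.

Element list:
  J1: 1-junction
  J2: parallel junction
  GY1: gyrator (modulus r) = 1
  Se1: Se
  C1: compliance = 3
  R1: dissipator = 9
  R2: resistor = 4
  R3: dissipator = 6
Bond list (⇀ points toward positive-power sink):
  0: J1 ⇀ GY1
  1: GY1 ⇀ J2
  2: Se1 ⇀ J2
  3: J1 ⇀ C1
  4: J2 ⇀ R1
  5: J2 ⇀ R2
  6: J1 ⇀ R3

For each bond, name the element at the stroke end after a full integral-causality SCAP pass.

#2 →J2  (Se1 (Se) sets effort on bond)
#1 →GY1  (J2: bond 2 brought effort, rest push out)
#4 →R1  (common-e at J2 fixed by 2)
#5 →R2  (common-e at J2 fixed by 2)
#0 →GY1  (through GY1, causality inverts; strokes same side of GY1)
#3 →J1  (1-jn J1 has f-setter on 0)
#6 →J1  (common-f at J1 fixed by 0)

β0 stroke→GY1
β1 stroke→GY1
β2 stroke→J2
β3 stroke→J1
β4 stroke→R1
β5 stroke→R2
β6 stroke→J1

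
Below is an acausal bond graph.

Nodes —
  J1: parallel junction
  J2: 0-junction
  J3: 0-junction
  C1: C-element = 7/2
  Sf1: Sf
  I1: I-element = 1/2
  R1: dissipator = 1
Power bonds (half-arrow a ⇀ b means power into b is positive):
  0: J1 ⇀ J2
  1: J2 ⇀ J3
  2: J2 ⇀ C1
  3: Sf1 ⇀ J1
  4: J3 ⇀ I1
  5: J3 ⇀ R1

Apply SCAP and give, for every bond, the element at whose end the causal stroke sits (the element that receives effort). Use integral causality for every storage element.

bond 0 stroke→J1
bond 1 stroke→J3
bond 2 stroke→J2
bond 3 stroke→Sf1
bond 4 stroke→I1
bond 5 stroke→R1

β3 |Sf1  (source Sf1 imposes f)
β0 |J1  (J1 needs exactly one e-in)
β2 |J2  (prefer integral on C1)
β1 |J3  (0-jn J2 has e-setter on 2)
β4 |I1  (common-e at J3 fixed by 1)
β5 |R1  (J3 effort already set via bond 1)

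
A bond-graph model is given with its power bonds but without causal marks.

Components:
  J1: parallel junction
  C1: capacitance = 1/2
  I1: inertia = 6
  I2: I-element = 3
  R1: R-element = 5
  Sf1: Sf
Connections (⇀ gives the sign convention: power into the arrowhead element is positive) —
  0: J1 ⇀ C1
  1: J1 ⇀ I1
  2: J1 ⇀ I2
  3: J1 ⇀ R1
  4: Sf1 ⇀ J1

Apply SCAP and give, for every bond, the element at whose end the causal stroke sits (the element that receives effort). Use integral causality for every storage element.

β0 |J1
β1 |I1
β2 |I2
β3 |R1
β4 |Sf1

bond 4 stroke→Sf1  (Sf1 fixes flow; stroke at Sf1)
bond 0 stroke→J1  (prefer integral on C1)
bond 1 stroke→I1  (0-jn J1 has e-setter on 0)
bond 2 stroke→I2  (J1 effort already set via bond 0)
bond 3 stroke→R1  (0-jn J1 has e-setter on 0)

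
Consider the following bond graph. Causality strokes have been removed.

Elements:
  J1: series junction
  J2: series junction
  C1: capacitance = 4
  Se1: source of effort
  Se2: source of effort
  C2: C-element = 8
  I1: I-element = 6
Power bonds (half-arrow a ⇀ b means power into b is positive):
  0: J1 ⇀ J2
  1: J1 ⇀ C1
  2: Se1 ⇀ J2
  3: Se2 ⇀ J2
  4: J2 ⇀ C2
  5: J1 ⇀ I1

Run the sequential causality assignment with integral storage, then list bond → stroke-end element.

bond 2 stroke→J2  (Se1: effort source, stroke at far end)
bond 3 stroke→J2  (Se2 fixes effort; stroke away)
bond 1 stroke→J1  (C1: C, integral causality)
bond 4 stroke→J2  (prefer integral on C2)
bond 0 stroke→J1  (J2: last free bond brings flow in)
bond 5 stroke→I1  (only one flow-in slot at J1)

β0 →J1
β1 →J1
β2 →J2
β3 →J2
β4 →J2
β5 →I1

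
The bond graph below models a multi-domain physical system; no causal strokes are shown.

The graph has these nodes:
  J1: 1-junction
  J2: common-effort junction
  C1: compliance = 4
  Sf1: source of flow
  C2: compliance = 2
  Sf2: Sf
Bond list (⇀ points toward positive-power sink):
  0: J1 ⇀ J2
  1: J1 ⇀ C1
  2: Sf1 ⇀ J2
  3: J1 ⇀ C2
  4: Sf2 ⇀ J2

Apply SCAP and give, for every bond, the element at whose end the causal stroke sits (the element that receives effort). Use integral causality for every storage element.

#2 |Sf1  (Sf1: flow source, stroke at near end)
#4 |Sf2  (Sf2 fixes flow; stroke at Sf2)
#0 |J2  (J2 needs exactly one e-in)
#1 |J1  (J1: bond 0 brought flow, rest push out)
#3 |J1  (1-jn J1 has f-setter on 0)

b0 stroke at J2
b1 stroke at J1
b2 stroke at Sf1
b3 stroke at J1
b4 stroke at Sf2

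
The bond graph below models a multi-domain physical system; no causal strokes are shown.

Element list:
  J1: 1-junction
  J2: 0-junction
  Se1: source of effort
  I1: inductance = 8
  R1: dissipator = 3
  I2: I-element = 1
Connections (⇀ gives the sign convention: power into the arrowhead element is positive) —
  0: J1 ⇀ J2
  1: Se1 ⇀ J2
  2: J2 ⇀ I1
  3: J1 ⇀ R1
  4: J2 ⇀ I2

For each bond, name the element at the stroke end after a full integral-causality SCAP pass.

#1 |J2  (Se1 (Se) sets effort on bond)
#0 |J1  (common-e at J2 fixed by 1)
#2 |I1  (J2: bond 1 brought effort, rest push out)
#4 |I2  (J2 effort already set via bond 1)
#3 |R1  (J1: last free bond brings flow in)

bond 0 |J1
bond 1 |J2
bond 2 |I1
bond 3 |R1
bond 4 |I2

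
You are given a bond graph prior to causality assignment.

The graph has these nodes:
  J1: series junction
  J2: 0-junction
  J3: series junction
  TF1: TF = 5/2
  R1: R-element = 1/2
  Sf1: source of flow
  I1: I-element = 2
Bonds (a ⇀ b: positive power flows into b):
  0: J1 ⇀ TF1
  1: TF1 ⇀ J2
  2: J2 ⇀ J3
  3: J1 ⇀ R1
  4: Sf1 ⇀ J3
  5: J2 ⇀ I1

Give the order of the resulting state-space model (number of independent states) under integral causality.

b4 |Sf1  (source Sf1 imposes f)
b2 |J3  (1-jn J3 has f-setter on 4)
b5 |I1  (I1: I, integral causality)
b1 |J2  (J2 needs exactly one e-in)
b0 |TF1  (TF1: transformer flips bond 1)
b3 |J1  (common-f at J1 fixed by 0)

1  (I1 all integral)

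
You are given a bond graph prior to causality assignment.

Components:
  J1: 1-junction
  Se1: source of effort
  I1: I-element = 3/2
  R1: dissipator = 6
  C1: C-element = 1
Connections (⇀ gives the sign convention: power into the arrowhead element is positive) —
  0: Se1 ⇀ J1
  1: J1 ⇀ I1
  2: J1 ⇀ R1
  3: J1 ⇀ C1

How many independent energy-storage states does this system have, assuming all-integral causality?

β0 →J1  (Se1 (Se) sets effort on bond)
β1 →I1  (I1: I, integral causality)
β2 →J1  (J1: bond 1 brought flow, rest push out)
β3 →J1  (1-jn J1 has f-setter on 1)

2  (C1, I1 all integral)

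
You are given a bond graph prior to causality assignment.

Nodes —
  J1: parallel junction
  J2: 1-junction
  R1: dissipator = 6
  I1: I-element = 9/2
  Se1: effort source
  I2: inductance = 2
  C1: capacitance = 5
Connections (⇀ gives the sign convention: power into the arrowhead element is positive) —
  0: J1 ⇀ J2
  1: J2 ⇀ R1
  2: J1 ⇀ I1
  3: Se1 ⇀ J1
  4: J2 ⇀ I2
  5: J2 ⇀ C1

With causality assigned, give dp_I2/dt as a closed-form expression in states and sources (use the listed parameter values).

dp_I2/dt = E_Se1 - 3*p_I2 - q_C1/5

bond 3 |J1  (Se1 fixes effort; stroke away)
bond 0 |J2  (J1: bond 3 brought effort, rest push out)
bond 2 |I1  (0-jn J1 has e-setter on 3)
bond 4 |I2  (I2: I, integral causality)
bond 1 |J2  (common-f at J2 fixed by 4)
bond 5 |J2  (J2: bond 4 brought flow, rest push out)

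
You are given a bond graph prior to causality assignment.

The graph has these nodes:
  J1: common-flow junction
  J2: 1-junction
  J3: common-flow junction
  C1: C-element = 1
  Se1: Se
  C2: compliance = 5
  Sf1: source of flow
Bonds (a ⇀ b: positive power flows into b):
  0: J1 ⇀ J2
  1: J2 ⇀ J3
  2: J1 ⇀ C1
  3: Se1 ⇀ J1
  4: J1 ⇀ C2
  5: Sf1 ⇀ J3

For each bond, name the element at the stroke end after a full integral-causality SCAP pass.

#0 stroke at J2
#1 stroke at J3
#2 stroke at J1
#3 stroke at J1
#4 stroke at J1
#5 stroke at Sf1

β3 stroke→J1  (Se1 (Se) sets effort on bond)
β5 stroke→Sf1  (Sf1 (Sf) sets flow on bond)
β1 stroke→J3  (J3 flow already set via bond 5)
β0 stroke→J2  (J2 flow already set via bond 1)
β2 stroke→J1  (1-jn J1 has f-setter on 0)
β4 stroke→J1  (common-f at J1 fixed by 0)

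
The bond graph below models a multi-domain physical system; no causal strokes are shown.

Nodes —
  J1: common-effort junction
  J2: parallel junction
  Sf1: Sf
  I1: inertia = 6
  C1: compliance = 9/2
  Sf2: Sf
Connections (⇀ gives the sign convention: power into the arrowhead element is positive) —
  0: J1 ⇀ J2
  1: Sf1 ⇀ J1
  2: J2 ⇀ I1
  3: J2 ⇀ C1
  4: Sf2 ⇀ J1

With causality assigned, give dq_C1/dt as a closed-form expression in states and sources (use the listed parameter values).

b1 →Sf1  (Sf1 fixes flow; stroke at Sf1)
b4 →Sf2  (Sf2 (Sf) sets flow on bond)
b0 →J1  (only one effort-in slot at J1)
b2 →I1  (I1 integral (f out))
b3 →J2  (closing 0-jn rule on J2)

dq_C1/dt = F_Sf1 + F_Sf2 - p_I1/6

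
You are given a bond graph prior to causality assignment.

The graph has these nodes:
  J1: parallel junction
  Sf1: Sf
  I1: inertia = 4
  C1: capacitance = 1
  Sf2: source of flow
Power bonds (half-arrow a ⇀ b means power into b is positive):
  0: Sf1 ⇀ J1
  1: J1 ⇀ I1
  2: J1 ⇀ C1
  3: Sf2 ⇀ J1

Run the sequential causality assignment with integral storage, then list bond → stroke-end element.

#0 stroke at Sf1
#1 stroke at I1
#2 stroke at J1
#3 stroke at Sf2

β0 →Sf1  (Sf1: flow source, stroke at near end)
β3 →Sf2  (Sf2 (Sf) sets flow on bond)
β1 →I1  (I1 outputs flow p/I1)
β2 →J1  (closing 0-jn rule on J1)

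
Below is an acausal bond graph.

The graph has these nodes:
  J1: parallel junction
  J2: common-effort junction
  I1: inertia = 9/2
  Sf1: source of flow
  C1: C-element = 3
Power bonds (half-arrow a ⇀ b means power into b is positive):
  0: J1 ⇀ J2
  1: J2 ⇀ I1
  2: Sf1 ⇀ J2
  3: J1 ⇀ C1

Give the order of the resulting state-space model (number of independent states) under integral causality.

2  (C1, I1 all integral)

bond 2 stroke→Sf1  (Sf1 (Sf) sets flow on bond)
bond 1 stroke→I1  (I1: I, integral causality)
bond 0 stroke→J2  (closing 0-jn rule on J2)
bond 3 stroke→J1  (only one effort-in slot at J1)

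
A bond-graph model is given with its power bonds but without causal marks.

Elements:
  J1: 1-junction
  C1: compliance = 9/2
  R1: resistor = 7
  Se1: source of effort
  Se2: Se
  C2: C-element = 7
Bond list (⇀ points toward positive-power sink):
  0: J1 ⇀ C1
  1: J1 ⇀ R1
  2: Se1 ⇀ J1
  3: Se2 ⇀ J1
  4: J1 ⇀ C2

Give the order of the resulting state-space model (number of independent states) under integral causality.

2  (C1, C2 all integral)

b2 |J1  (Se1 (Se) sets effort on bond)
b3 |J1  (Se2: effort source, stroke at far end)
b0 |J1  (prefer integral on C1)
b4 |J1  (C2: C, integral causality)
b1 |R1  (J1: last free bond brings flow in)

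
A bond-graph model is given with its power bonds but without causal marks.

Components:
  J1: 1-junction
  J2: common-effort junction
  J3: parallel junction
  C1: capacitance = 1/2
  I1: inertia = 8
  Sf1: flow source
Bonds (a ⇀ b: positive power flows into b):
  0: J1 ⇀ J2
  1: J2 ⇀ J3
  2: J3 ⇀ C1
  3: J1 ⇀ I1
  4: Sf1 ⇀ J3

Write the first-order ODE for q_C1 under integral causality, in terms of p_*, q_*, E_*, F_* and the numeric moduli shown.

β4 stroke→Sf1  (source Sf1 imposes f)
β2 stroke→J3  (C1 outputs effort q/C1)
β1 stroke→J2  (0-jn J3 has e-setter on 2)
β0 stroke→J1  (J2 effort already set via bond 1)
β3 stroke→I1  (J1 needs exactly one f-in)

dq_C1/dt = F_Sf1 + p_I1/8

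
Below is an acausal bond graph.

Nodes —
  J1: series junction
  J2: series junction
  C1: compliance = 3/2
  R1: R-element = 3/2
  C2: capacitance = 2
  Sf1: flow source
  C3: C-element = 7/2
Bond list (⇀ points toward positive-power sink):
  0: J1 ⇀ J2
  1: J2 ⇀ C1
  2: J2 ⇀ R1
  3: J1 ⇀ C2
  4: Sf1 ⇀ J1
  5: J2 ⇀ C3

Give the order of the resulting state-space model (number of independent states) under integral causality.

#4 stroke at Sf1  (Sf1: flow source, stroke at near end)
#0 stroke at J1  (1-jn J1 has f-setter on 4)
#3 stroke at J1  (1-jn J1 has f-setter on 4)
#1 stroke at J2  (J2: bond 0 brought flow, rest push out)
#2 stroke at J2  (J2 flow already set via bond 0)
#5 stroke at J2  (J2 flow already set via bond 0)

3  (C1, C2, C3 all integral)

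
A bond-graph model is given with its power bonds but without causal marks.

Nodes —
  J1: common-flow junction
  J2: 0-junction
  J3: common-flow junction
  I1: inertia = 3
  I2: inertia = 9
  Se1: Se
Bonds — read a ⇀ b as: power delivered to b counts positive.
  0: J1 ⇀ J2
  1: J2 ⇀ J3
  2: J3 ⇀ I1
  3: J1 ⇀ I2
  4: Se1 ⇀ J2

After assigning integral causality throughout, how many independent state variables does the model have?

b4 stroke→J2  (source Se1 imposes e)
b0 stroke→J1  (J2 effort already set via bond 4)
b1 stroke→J3  (J2 effort already set via bond 4)
b2 stroke→I1  (J3: last free bond brings flow in)
b3 stroke→I2  (J1: last free bond brings flow in)

2  (I1, I2 all integral)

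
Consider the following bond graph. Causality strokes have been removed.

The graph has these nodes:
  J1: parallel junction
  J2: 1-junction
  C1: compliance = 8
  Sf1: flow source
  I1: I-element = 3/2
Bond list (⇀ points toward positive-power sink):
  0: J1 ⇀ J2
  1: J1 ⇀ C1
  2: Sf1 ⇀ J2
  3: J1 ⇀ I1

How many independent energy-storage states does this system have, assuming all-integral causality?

2  (C1, I1 all integral)

bond 2 |Sf1  (Sf1 (Sf) sets flow on bond)
bond 0 |J2  (1-jn J2 has f-setter on 2)
bond 1 |J1  (C1 integral (e out))
bond 3 |I1  (0-jn J1 has e-setter on 1)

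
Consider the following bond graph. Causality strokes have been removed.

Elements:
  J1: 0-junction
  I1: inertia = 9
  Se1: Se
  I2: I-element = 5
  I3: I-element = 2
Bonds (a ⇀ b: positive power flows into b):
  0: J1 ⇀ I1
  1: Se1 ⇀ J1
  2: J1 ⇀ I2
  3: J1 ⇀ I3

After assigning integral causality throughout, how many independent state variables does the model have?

3  (I1, I2, I3 all integral)

b1 →J1  (source Se1 imposes e)
b0 →I1  (J1 effort already set via bond 1)
b2 →I2  (J1: bond 1 brought effort, rest push out)
b3 →I3  (0-jn J1 has e-setter on 1)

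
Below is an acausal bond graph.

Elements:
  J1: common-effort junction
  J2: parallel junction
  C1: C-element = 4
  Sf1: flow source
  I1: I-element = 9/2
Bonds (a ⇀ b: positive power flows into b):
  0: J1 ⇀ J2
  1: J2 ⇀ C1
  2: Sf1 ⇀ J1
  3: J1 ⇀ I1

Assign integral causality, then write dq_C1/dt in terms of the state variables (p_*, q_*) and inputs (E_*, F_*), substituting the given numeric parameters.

dq_C1/dt = F_Sf1 - 2*p_I1/9

b2 →Sf1  (Sf1: flow source, stroke at near end)
b1 →J2  (C1: C, integral causality)
b0 →J1  (common-e at J2 fixed by 1)
b3 →I1  (J1: bond 0 brought effort, rest push out)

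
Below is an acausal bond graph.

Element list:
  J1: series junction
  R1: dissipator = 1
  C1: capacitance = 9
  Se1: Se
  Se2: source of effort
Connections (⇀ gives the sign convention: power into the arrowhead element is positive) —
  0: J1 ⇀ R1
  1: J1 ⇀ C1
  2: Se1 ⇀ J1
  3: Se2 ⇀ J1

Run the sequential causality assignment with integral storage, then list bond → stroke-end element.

β0 |R1
β1 |J1
β2 |J1
β3 |J1

#2 |J1  (Se1: effort source, stroke at far end)
#3 |J1  (Se2: effort source, stroke at far end)
#1 |J1  (C1 outputs effort q/C1)
#0 |R1  (J1 needs exactly one f-in)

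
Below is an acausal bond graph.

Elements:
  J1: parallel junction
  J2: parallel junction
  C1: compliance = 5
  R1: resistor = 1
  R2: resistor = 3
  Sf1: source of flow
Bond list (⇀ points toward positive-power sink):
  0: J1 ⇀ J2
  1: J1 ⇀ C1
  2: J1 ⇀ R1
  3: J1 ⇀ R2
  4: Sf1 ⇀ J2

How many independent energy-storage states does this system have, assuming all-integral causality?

b4 stroke at Sf1  (Sf1: flow source, stroke at near end)
b0 stroke at J2  (closing 0-jn rule on J2)
b1 stroke at J1  (C1 outputs effort q/C1)
b2 stroke at R1  (common-e at J1 fixed by 1)
b3 stroke at R2  (J1: bond 1 brought effort, rest push out)

1  (C1 all integral)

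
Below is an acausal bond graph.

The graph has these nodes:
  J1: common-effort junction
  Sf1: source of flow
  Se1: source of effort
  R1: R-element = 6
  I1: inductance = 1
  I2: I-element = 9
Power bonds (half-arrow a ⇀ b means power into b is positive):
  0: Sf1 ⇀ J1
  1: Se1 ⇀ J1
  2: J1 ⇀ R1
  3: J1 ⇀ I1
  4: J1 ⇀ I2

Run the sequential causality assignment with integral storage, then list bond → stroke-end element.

b0 |Sf1
b1 |J1
b2 |R1
b3 |I1
b4 |I2

#0 →Sf1  (Sf1 (Sf) sets flow on bond)
#1 →J1  (Se1: effort source, stroke at far end)
#2 →R1  (0-jn J1 has e-setter on 1)
#3 →I1  (J1 effort already set via bond 1)
#4 →I2  (0-jn J1 has e-setter on 1)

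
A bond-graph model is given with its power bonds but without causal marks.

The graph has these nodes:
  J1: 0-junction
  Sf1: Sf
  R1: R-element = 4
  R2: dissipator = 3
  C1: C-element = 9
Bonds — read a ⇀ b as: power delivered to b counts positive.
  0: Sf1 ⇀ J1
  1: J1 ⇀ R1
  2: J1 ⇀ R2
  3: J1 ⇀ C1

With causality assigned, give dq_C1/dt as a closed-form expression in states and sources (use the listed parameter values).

dq_C1/dt = F_Sf1 - 7*q_C1/108

β0 →Sf1  (Sf1: flow source, stroke at near end)
β3 →J1  (C1: C, integral causality)
β1 →R1  (J1 effort already set via bond 3)
β2 →R2  (J1 effort already set via bond 3)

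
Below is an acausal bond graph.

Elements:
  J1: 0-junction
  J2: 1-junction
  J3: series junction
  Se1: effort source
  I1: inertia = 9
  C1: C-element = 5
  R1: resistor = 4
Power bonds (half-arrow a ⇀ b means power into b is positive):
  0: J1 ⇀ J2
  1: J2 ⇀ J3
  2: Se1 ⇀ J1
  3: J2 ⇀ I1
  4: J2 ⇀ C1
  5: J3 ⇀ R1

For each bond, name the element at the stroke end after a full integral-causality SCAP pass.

b2 →J1  (Se1: effort source, stroke at far end)
b0 →J2  (common-e at J1 fixed by 2)
b3 →I1  (prefer integral on I1)
b1 →J2  (1-jn J2 has f-setter on 3)
b4 →J2  (J2: bond 3 brought flow, rest push out)
b5 →J3  (J3 flow already set via bond 1)

b0 stroke→J2
b1 stroke→J2
b2 stroke→J1
b3 stroke→I1
b4 stroke→J2
b5 stroke→J3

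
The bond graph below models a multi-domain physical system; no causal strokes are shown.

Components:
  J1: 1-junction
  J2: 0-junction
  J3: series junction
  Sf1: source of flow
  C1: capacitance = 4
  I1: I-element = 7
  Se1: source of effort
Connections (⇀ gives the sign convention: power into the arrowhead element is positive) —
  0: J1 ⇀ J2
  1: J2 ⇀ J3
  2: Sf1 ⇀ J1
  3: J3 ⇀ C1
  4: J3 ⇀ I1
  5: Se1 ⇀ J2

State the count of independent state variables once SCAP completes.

bond 2 stroke at Sf1  (source Sf1 imposes f)
bond 5 stroke at J2  (source Se1 imposes e)
bond 0 stroke at J1  (common-f at J1 fixed by 2)
bond 1 stroke at J3  (J2: bond 5 brought effort, rest push out)
bond 3 stroke at J3  (C1 integral (e out))
bond 4 stroke at I1  (closing 1-jn rule on J3)

2  (C1, I1 all integral)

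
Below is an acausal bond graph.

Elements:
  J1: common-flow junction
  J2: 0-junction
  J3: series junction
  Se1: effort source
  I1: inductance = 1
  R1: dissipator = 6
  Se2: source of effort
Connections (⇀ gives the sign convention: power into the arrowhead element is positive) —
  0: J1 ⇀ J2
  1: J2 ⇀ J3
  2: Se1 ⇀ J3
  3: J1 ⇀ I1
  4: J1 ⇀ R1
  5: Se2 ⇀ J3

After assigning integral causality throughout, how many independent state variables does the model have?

1  (I1 all integral)

β2 →J3  (Se1 (Se) sets effort on bond)
β5 →J3  (source Se2 imposes e)
β1 →J2  (J3: last free bond brings flow in)
β0 →J1  (J2 effort already set via bond 1)
β3 →I1  (I1 outputs flow p/I1)
β4 →J1  (1-jn J1 has f-setter on 3)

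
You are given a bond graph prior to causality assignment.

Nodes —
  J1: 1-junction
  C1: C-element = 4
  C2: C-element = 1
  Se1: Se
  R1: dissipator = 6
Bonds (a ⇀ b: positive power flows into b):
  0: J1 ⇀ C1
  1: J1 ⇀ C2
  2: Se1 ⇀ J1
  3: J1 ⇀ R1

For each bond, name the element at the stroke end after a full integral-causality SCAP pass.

#2 →J1  (Se1 fixes effort; stroke away)
#0 →J1  (prefer integral on C1)
#1 →J1  (C2 outputs effort q/C2)
#3 →R1  (only one flow-in slot at J1)

#0 stroke→J1
#1 stroke→J1
#2 stroke→J1
#3 stroke→R1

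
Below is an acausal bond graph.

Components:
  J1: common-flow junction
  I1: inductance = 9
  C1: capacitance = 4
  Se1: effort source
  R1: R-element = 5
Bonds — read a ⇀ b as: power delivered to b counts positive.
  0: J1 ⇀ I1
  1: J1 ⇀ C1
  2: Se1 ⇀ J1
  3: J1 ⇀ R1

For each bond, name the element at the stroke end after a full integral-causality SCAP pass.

#0 stroke at I1
#1 stroke at J1
#2 stroke at J1
#3 stroke at J1

β2 →J1  (Se1 (Se) sets effort on bond)
β0 →I1  (prefer integral on I1)
β1 →J1  (J1: bond 0 brought flow, rest push out)
β3 →J1  (J1 flow already set via bond 0)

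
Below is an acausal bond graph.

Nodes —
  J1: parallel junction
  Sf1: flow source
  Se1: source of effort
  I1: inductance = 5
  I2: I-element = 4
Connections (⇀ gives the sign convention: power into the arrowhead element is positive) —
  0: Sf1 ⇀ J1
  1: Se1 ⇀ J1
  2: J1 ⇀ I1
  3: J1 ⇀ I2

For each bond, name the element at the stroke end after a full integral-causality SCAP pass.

bond 0 stroke at Sf1
bond 1 stroke at J1
bond 2 stroke at I1
bond 3 stroke at I2

bond 0 |Sf1  (Sf1 (Sf) sets flow on bond)
bond 1 |J1  (Se1 (Se) sets effort on bond)
bond 2 |I1  (common-e at J1 fixed by 1)
bond 3 |I2  (0-jn J1 has e-setter on 1)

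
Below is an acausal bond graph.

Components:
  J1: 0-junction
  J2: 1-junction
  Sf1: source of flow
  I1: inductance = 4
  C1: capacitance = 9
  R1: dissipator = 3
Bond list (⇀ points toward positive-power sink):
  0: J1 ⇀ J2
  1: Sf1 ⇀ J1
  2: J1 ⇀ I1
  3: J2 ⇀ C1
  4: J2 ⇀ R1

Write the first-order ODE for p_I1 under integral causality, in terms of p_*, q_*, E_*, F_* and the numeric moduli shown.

bond 1 →Sf1  (Sf1 (Sf) sets flow on bond)
bond 2 →I1  (I1 integral (f out))
bond 0 →J1  (J1 needs exactly one e-in)
bond 3 →J2  (1-jn J2 has f-setter on 0)
bond 4 →J2  (common-f at J2 fixed by 0)

dp_I1/dt = 3*F_Sf1 - 3*p_I1/4 + q_C1/9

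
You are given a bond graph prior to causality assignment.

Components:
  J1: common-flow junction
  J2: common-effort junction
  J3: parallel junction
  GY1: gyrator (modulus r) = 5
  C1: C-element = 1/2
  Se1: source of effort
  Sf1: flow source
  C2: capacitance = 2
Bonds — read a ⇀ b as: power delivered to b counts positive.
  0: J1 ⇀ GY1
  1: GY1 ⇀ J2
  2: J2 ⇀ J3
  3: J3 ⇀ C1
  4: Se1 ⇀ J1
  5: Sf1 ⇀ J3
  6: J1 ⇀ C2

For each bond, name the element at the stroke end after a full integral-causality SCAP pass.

bond 4 stroke at J1  (source Se1 imposes e)
bond 5 stroke at Sf1  (source Sf1 imposes f)
bond 3 stroke at J3  (C1: C, integral causality)
bond 2 stroke at J2  (0-jn J3 has e-setter on 3)
bond 1 stroke at GY1  (common-e at J2 fixed by 2)
bond 0 stroke at GY1  (GY GY1: same side as bond 1)
bond 6 stroke at J1  (1-jn J1 has f-setter on 0)

b0 stroke→GY1
b1 stroke→GY1
b2 stroke→J2
b3 stroke→J3
b4 stroke→J1
b5 stroke→Sf1
b6 stroke→J1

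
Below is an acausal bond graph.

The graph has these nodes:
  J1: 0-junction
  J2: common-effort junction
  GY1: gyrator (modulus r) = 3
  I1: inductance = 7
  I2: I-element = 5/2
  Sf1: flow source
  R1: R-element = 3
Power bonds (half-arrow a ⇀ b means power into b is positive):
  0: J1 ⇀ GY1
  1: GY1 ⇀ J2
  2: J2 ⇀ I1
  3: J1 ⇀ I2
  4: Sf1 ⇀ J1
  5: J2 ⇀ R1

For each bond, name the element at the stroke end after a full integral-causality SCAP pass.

β0 |J1
β1 |J2
β2 |I1
β3 |I2
β4 |Sf1
β5 |R1

b4 |Sf1  (source Sf1 imposes f)
b2 |I1  (I1 integral (f out))
b3 |I2  (prefer integral on I2)
b0 |J1  (J1: last free bond brings effort in)
b1 |J2  (GY GY1: same side as bond 0)
b5 |R1  (J2: bond 1 brought effort, rest push out)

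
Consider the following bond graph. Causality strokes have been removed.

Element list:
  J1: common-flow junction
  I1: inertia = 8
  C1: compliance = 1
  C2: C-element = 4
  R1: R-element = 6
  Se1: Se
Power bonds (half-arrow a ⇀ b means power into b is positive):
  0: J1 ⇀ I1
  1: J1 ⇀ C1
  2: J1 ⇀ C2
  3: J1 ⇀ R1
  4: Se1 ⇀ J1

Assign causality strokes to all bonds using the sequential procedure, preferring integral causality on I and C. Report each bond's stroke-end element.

β4 stroke→J1  (Se1 fixes effort; stroke away)
β0 stroke→I1  (I1: I, integral causality)
β1 stroke→J1  (common-f at J1 fixed by 0)
β2 stroke→J1  (common-f at J1 fixed by 0)
β3 stroke→J1  (J1: bond 0 brought flow, rest push out)

bond 0 stroke at I1
bond 1 stroke at J1
bond 2 stroke at J1
bond 3 stroke at J1
bond 4 stroke at J1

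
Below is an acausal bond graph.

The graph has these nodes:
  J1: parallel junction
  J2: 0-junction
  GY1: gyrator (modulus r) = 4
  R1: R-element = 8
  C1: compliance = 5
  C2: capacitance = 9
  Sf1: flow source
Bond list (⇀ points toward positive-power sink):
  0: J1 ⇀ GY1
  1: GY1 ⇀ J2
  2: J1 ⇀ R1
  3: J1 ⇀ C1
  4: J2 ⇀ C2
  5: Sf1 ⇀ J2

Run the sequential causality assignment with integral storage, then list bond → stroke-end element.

b0 |GY1
b1 |GY1
b2 |R1
b3 |J1
b4 |J2
b5 |Sf1

bond 5 →Sf1  (Sf1: flow source, stroke at near end)
bond 3 →J1  (C1 outputs effort q/C1)
bond 0 →GY1  (J1: bond 3 brought effort, rest push out)
bond 2 →R1  (J1: bond 3 brought effort, rest push out)
bond 1 →GY1  (through GY1, causality inverts; strokes same side of GY1)
bond 4 →J2  (closing 0-jn rule on J2)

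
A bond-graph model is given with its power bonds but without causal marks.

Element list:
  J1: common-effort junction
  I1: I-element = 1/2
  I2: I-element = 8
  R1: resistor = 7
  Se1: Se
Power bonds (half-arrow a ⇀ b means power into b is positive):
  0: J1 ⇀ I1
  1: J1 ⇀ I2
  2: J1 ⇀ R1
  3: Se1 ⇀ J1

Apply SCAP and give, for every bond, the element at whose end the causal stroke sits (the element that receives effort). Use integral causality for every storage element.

#0 →I1
#1 →I2
#2 →R1
#3 →J1

#3 stroke at J1  (Se1 fixes effort; stroke away)
#0 stroke at I1  (J1: bond 3 brought effort, rest push out)
#1 stroke at I2  (0-jn J1 has e-setter on 3)
#2 stroke at R1  (0-jn J1 has e-setter on 3)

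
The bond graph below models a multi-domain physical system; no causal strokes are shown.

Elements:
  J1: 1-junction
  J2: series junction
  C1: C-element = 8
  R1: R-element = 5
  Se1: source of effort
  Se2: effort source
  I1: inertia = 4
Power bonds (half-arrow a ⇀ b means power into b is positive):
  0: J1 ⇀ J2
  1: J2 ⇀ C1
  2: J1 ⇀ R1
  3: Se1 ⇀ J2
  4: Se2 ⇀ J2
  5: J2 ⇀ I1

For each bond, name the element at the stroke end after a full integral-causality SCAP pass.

b3 stroke→J2  (Se1 fixes effort; stroke away)
b4 stroke→J2  (source Se2 imposes e)
b1 stroke→J2  (prefer integral on C1)
b5 stroke→I1  (prefer integral on I1)
b0 stroke→J2  (J2: bond 5 brought flow, rest push out)
b2 stroke→J1  (J1: bond 0 brought flow, rest push out)

#0 →J2
#1 →J2
#2 →J1
#3 →J2
#4 →J2
#5 →I1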